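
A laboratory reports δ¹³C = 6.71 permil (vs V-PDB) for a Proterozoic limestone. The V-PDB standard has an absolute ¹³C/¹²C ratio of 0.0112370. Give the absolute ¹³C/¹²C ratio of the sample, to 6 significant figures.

0.0113124

R_sample = R_standard × (δ¹³C/1000 + 1)
R_sample = 0.0112370 × (6.71/1000 + 1) = 0.0112370 × 1.006710
R_sample = 0.0113124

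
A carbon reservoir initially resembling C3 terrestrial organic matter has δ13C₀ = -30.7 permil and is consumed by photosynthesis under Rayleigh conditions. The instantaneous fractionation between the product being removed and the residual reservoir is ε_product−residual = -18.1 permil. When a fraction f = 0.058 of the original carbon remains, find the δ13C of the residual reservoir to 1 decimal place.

Rayleigh residual: δ_res = (δ₀ + 1000)·f^(α−1) − 1000
α = ε/1000 + 1 = 0.98190, so α − 1 = -0.01810
f^(α−1) = 0.058^(-0.01810) = 1.052887
δ_res = (-30.7 + 1000) × 1.052887 − 1000 = 1020.564 − 1000 = 20.56 permil

20.6 permil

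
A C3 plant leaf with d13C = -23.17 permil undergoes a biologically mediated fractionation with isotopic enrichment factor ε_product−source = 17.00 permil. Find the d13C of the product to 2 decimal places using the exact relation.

-6.56 permil

To first order, δ_product ≈ δ_source + ε = -6.17 permil.
Exactly, δ_product = (δ_source + 1000)·(ε/1000 + 1) − 1000.
δ_product = (-23.17 + 1000) × (17.00/1000 + 1) − 1000
δ_product = -6.564 permil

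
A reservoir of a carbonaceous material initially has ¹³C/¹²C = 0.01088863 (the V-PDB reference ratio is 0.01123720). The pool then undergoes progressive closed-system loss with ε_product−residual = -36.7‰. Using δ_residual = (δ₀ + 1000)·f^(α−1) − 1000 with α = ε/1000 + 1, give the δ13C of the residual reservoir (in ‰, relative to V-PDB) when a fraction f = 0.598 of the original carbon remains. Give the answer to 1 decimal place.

-12.6‰

δ₀ = (0.01088863/0.01123720 − 1)×1000 = (0.968981 − 1)×1000 = -31.019‰
α − 1 = ε/1000 = -0.0367
f^(α−1) = 0.598^(-0.0367) = 1.019049
δ_res = (-31.019 + 1000) × 1.019049 − 1000 = 987.439 − 1000 = -12.56‰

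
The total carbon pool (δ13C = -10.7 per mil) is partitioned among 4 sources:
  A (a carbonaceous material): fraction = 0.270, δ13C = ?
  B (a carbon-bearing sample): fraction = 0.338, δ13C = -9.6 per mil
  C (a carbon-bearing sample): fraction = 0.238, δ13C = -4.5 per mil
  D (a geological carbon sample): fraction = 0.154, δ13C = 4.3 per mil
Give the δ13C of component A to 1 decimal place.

-26.1 per mil

Isotope mass balance: δ_bulk = Σ fᵢ·δᵢ.
-10.7 = 0.270×δ_A + 0.338×(-9.6) + 0.238×(-4.5) + 0.154×(4.3)
0.270·δ_A = -10.7 − (-3.654) = -7.046
δ_A = -7.046 / 0.270 = -26.10 per mil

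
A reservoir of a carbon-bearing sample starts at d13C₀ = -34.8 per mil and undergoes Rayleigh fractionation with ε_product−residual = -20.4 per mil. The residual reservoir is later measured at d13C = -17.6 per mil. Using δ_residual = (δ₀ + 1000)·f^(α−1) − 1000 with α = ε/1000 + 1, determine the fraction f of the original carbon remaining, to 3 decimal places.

0.421

α − 1 = ε/1000 = -0.0204
(δ_res + 1000)/(δ₀ + 1000) = (-17.6 + 1000)/(-34.8 + 1000) = 982.4/965.2 = 1.017820
f = 1.017820^(1/-0.0204) = exp(ln(1.017820)/-0.0204) = exp(0.01766/-0.0204)
f = exp(-0.8658) = 0.4207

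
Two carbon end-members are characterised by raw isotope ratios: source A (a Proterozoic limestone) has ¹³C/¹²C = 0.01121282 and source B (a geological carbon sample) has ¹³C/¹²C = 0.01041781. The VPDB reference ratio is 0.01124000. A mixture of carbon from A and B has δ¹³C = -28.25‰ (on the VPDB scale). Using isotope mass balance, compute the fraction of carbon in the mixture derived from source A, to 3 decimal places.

0.635

δ_A = (0.01121282/0.01124000 − 1)×1000 = (0.997582 − 1)×1000 = -2.418‰
δ_B = (0.01041781/0.01124000 − 1)×1000 = (0.926851 − 1)×1000 = -73.149‰
f_A = (δ_mix − δ_B)/(δ_A − δ_B) = (-28.25 − (-73.149))/(-2.418 − (-73.149))
f_A = 44.899 / 70.730 = 0.6348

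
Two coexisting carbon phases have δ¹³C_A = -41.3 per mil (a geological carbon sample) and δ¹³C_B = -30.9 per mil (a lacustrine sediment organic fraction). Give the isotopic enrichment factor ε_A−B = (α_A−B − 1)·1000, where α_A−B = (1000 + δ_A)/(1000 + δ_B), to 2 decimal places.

α_A−B = (1000 + -41.3) / (1000 + -30.9) = 958.7 / 969.1 = 0.989268
ε_A−B = (0.989268 − 1) × 1000 = -10.732 per mil
(The approximation ε ≈ δ_A − δ_B would give -10.4 per mil.)

-10.73 per mil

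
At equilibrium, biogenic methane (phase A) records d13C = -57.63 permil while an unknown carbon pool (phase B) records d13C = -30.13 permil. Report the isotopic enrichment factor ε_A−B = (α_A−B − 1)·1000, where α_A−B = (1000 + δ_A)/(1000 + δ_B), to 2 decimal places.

α_A−B = (1000 + -57.63) / (1000 + -30.13) = 942.37 / 969.87 = 0.971646
ε_A−B = (0.971646 − 1) × 1000 = -28.354 permil
(The approximation ε ≈ δ_A − δ_B would give -27.50 permil.)

-28.35 permil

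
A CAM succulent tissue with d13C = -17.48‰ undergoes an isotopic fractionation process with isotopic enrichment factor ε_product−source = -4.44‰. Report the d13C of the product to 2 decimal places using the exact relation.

-21.84‰

Exactly, δ_product = (δ_source + 1000)·(ε/1000 + 1) − 1000.
δ_product = (-17.48 + 1000) × (-4.44/1000 + 1) − 1000
δ_product = -21.842‰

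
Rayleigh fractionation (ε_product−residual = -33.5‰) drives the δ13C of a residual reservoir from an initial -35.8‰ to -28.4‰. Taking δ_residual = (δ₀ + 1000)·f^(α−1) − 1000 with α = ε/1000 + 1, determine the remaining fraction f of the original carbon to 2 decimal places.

0.80

α − 1 = ε/1000 = -0.0335
(δ_res + 1000)/(δ₀ + 1000) = (-28.4 + 1000)/(-35.8 + 1000) = 971.6/964.2 = 1.007675
f = 1.007675^(1/-0.0335) = exp(ln(1.007675)/-0.0335) = exp(0.00765/-0.0335)
f = exp(-0.2282) = 0.7959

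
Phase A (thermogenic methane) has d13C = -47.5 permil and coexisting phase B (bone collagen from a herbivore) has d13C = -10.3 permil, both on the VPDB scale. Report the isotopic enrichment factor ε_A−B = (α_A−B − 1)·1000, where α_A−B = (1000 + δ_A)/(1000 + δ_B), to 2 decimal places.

-37.59 permil

α_A−B = (1000 + -47.5) / (1000 + -10.3) = 952.5 / 989.7 = 0.962413
ε_A−B = (0.962413 − 1) × 1000 = -37.587 permil
(The approximation ε ≈ δ_A − δ_B would give -37.2 permil.)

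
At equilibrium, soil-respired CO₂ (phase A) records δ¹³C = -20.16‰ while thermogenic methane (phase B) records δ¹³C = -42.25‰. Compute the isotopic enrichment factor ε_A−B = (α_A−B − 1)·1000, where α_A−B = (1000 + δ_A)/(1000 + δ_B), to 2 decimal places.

α_A−B = (1000 + -20.16) / (1000 + -42.25) = 979.84 / 957.75 = 1.023064
ε_A−B = (1.023064 − 1) × 1000 = 23.064‰
(The approximation ε ≈ δ_A − δ_B would give 22.09‰.)

23.06‰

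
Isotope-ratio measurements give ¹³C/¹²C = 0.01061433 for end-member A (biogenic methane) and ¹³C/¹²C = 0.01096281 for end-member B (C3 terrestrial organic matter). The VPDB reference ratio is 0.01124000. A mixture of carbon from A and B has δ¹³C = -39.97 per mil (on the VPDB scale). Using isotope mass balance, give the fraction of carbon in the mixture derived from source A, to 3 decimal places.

δ_A = (0.01061433/0.01124000 − 1)×1000 = (0.944335 − 1)×1000 = -55.665 per mil
δ_B = (0.01096281/0.01124000 − 1)×1000 = (0.975339 − 1)×1000 = -24.661 per mil
f_A = (δ_mix − δ_B)/(δ_A − δ_B) = (-39.97 − (-24.661))/(-55.665 − (-24.661))
f_A = -15.309 / -31.004 = 0.4938

0.494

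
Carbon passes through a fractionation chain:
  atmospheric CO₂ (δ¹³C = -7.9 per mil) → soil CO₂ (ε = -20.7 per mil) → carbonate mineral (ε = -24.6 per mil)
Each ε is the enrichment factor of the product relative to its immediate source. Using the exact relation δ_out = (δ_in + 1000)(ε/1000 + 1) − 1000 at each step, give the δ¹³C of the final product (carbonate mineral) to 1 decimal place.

-52.3 per mil

step 1: δ = (-7.90 + 1000)·(-20.7/1000 + 1) − 1000 = -28.44 per mil
step 2: δ = (-28.44 + 1000)·(-24.6/1000 + 1) − 1000 = -52.34 per mil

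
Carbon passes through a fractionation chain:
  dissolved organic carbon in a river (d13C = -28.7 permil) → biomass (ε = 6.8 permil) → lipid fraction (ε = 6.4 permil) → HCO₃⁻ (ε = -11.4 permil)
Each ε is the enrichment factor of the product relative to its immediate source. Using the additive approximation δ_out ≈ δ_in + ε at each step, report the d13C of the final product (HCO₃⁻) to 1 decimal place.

step 1: δ ≈ -28.7 + (6.8) = -21.9 permil
step 2: δ ≈ -21.9 + (6.4) = -15.5 permil
step 3: δ ≈ -15.5 + (-11.4) = -26.9 permil

-26.9 permil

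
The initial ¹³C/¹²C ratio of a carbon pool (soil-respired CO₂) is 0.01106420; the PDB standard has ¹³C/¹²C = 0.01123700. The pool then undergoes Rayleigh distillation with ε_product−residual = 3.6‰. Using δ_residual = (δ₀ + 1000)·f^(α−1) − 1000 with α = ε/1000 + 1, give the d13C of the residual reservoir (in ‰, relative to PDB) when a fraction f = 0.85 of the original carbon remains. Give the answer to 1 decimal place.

-16.0‰

δ₀ = (0.01106420/0.01123700 − 1)×1000 = (0.984622 − 1)×1000 = -15.378‰
α − 1 = ε/1000 = 0.0036
f^(α−1) = 0.85^(0.0036) = 0.999415
δ_res = (-15.378 + 1000) × 0.999415 − 1000 = 984.046 − 1000 = -15.95‰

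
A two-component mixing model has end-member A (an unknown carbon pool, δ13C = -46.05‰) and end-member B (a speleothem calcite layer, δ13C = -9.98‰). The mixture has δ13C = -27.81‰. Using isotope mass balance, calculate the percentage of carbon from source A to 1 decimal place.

δ_mix = f_A·δ_A + (1 − f_A)·δ_B  ⇒  f_A = (δ_mix − δ_B)/(δ_A − δ_B)
f_A = (-27.81 − (-9.98)) / (-46.05 − (-9.98))
f_A = -17.83 / -36.07 = 0.4943

49.4%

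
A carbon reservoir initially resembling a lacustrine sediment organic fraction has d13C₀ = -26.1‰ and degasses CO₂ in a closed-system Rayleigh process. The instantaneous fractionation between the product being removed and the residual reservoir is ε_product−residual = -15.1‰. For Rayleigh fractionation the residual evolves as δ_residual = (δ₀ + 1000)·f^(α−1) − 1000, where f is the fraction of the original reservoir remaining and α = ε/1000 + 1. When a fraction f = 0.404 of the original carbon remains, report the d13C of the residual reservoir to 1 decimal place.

-12.7‰

Rayleigh residual: δ_res = (δ₀ + 1000)·f^(α−1) − 1000
α = ε/1000 + 1 = 0.98490, so α − 1 = -0.01510
f^(α−1) = 0.404^(-0.01510) = 1.013780
δ_res = (-26.1 + 1000) × 1.013780 − 1000 = 987.320 − 1000 = -12.68‰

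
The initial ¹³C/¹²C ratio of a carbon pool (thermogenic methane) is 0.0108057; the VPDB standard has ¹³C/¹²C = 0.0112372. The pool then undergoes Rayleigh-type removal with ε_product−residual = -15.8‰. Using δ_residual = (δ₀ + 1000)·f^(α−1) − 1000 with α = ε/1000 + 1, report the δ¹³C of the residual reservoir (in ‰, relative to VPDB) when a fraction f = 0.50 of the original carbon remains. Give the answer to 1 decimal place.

-27.8‰

δ₀ = (0.0108057/0.0112372 − 1)×1000 = (0.961601 − 1)×1000 = -38.399‰
α − 1 = ε/1000 = -0.0158
f^(α−1) = 0.50^(-0.0158) = 1.011012
δ_res = (-38.399 + 1000) × 1.011012 − 1000 = 972.190 − 1000 = -27.81‰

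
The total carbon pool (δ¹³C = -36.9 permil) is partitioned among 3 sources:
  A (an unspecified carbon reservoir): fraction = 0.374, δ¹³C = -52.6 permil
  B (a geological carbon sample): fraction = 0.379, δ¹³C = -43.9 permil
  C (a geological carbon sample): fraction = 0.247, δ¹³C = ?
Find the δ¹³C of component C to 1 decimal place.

-2.4 permil

Isotope mass balance: δ_bulk = Σ fᵢ·δᵢ.
-36.9 = 0.374×(-52.6) + 0.379×(-43.9) + 0.247×δ_C
0.247·δ_C = -36.9 − (-36.310) = -0.590
δ_C = -0.590 / 0.247 = -2.39 permil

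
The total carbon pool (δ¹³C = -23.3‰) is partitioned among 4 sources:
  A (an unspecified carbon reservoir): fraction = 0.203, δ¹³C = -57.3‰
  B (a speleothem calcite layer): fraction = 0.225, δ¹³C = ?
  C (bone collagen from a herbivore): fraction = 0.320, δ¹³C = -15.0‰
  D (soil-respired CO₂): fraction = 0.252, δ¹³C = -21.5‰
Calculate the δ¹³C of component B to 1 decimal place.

-6.4‰

Isotope mass balance: δ_bulk = Σ fᵢ·δᵢ.
-23.3 = 0.203×(-57.3) + 0.225×δ_B + 0.320×(-15.0) + 0.252×(-21.5)
0.225·δ_B = -23.3 − (-21.850) = -1.450
δ_B = -1.450 / 0.225 = -6.44‰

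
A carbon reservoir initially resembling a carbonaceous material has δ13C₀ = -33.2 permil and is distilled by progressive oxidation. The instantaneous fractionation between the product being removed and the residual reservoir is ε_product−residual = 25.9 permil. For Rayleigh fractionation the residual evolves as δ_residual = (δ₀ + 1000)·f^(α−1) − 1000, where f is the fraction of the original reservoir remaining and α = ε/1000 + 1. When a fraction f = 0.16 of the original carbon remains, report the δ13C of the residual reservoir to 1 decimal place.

-78.0 permil

Rayleigh residual: δ_res = (δ₀ + 1000)·f^(α−1) − 1000
α = ε/1000 + 1 = 1.02590, so α − 1 = 0.02590
f^(α−1) = 0.16^(0.02590) = 0.953645
δ_res = (-33.2 + 1000) × 0.953645 − 1000 = 921.984 − 1000 = -78.02 permil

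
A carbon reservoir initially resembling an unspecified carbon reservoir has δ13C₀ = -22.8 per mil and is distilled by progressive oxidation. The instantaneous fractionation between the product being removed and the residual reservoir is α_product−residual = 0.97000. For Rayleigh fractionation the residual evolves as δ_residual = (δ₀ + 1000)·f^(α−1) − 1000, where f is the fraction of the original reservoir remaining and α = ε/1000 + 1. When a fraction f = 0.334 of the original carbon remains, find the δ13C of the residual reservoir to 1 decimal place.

9.9 per mil

Rayleigh residual: δ_res = (δ₀ + 1000)·f^(α−1) − 1000
α − 1 = -0.03000
f^(α−1) = 0.334^(-0.03000) = 1.033446
δ_res = (-22.8 + 1000) × 1.033446 − 1000 = 1009.883 − 1000 = 9.88 per mil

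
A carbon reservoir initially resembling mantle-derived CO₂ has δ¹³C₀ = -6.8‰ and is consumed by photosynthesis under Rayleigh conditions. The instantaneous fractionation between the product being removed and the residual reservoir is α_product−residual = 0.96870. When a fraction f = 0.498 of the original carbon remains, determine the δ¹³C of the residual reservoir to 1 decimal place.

Rayleigh residual: δ_res = (δ₀ + 1000)·f^(α−1) − 1000
α − 1 = -0.03130
f^(α−1) = 0.498^(-0.03130) = 1.022061
δ_res = (-6.8 + 1000) × 1.022061 − 1000 = 1015.111 − 1000 = 15.11‰

15.1‰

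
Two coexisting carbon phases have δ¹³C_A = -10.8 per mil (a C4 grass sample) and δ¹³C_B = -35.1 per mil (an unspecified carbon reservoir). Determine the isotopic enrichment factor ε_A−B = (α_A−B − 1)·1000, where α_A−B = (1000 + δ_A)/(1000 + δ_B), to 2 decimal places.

α_A−B = (1000 + -10.8) / (1000 + -35.1) = 989.2 / 964.9 = 1.025184
ε_A−B = (1.025184 − 1) × 1000 = 25.184 per mil
(The approximation ε ≈ δ_A − δ_B would give 24.3 per mil.)

25.18 per mil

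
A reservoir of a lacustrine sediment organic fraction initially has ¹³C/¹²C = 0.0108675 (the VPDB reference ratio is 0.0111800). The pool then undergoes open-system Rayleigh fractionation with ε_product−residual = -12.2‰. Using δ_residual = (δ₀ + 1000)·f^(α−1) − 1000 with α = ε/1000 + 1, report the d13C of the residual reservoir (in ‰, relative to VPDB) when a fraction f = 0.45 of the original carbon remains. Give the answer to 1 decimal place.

δ₀ = (0.0108675/0.0111800 − 1)×1000 = (0.972048 − 1)×1000 = -27.952‰
α − 1 = ε/1000 = -0.0122
f^(α−1) = 0.45^(-0.0122) = 1.009789
δ_res = (-27.952 + 1000) × 1.009789 − 1000 = 981.564 − 1000 = -18.44‰

-18.4‰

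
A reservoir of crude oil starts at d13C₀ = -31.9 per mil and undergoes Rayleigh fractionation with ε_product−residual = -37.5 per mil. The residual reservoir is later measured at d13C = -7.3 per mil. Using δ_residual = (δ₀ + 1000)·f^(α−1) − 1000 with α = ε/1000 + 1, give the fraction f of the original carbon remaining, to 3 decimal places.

α − 1 = ε/1000 = -0.0375
(δ_res + 1000)/(δ₀ + 1000) = (-7.3 + 1000)/(-31.9 + 1000) = 992.7/968.1 = 1.025411
f = 1.025411^(1/-0.0375) = exp(ln(1.025411)/-0.0375) = exp(0.02509/-0.0375)
f = exp(-0.6691) = 0.5121

0.512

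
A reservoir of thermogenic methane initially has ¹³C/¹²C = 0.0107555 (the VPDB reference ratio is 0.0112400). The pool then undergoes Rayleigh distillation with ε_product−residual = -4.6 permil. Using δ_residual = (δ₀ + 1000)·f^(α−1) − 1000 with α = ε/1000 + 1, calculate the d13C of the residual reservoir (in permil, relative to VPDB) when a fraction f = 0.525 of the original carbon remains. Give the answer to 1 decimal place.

δ₀ = (0.0107555/0.0112400 − 1)×1000 = (0.956895 − 1)×1000 = -43.105 permil
α − 1 = ε/1000 = -0.0046
f^(α−1) = 0.525^(-0.0046) = 1.002968
δ_res = (-43.105 + 1000) × 1.002968 − 1000 = 959.736 − 1000 = -40.26 permil

-40.3 permil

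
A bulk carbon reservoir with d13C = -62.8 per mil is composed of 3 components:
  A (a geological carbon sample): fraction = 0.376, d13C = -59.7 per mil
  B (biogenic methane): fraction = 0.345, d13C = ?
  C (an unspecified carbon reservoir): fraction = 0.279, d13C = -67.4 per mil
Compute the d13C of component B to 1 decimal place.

-62.5 per mil

Isotope mass balance: δ_bulk = Σ fᵢ·δᵢ.
-62.8 = 0.376×(-59.7) + 0.345×δ_B + 0.279×(-67.4)
0.345·δ_B = -62.8 − (-41.252) = -21.548
δ_B = -21.548 / 0.345 = -62.46 per mil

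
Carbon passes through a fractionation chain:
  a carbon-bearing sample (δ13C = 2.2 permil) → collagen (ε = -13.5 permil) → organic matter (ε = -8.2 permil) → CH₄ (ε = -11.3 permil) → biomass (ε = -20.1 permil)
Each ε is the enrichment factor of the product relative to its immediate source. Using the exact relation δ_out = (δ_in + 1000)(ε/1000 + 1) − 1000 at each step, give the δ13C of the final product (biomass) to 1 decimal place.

-50.0 permil

step 1: δ = (2.20 + 1000)·(-13.5/1000 + 1) − 1000 = -11.33 permil
step 2: δ = (-11.33 + 1000)·(-8.2/1000 + 1) − 1000 = -19.44 permil
step 3: δ = (-19.44 + 1000)·(-11.3/1000 + 1) − 1000 = -30.52 permil
step 4: δ = (-30.52 + 1000)·(-20.1/1000 + 1) − 1000 = -50.00 permil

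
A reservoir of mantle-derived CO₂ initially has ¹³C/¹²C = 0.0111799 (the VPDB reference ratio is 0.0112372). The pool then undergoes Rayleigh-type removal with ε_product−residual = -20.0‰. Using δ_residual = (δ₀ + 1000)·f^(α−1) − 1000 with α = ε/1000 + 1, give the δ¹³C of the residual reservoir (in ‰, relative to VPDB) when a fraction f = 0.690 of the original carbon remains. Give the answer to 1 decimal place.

2.3‰

δ₀ = (0.0111799/0.0112372 − 1)×1000 = (0.994901 − 1)×1000 = -5.099‰
α − 1 = ε/1000 = -0.0200
f^(α−1) = 0.690^(-0.0200) = 1.007449
δ_res = (-5.099 + 1000) × 1.007449 − 1000 = 1002.312 − 1000 = 2.31‰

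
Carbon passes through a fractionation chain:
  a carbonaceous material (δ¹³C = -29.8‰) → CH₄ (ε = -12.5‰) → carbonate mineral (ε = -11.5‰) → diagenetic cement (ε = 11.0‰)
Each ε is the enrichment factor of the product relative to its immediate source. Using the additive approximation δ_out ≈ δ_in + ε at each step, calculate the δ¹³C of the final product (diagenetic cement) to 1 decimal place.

-42.8‰

step 1: δ ≈ -29.8 + (-12.5) = -42.3‰
step 2: δ ≈ -42.3 + (-11.5) = -53.8‰
step 3: δ ≈ -53.8 + (11.0) = -42.8‰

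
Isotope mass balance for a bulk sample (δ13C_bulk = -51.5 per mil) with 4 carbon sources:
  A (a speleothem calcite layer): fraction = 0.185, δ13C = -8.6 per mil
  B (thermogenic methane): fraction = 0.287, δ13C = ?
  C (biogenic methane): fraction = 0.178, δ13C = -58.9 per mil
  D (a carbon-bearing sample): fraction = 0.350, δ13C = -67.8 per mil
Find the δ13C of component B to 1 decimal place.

Isotope mass balance: δ_bulk = Σ fᵢ·δᵢ.
-51.5 = 0.185×(-8.6) + 0.287×δ_B + 0.178×(-58.9) + 0.350×(-67.8)
0.287·δ_B = -51.5 − (-35.805) = -15.695
δ_B = -15.695 / 0.287 = -54.69 per mil

-54.7 per mil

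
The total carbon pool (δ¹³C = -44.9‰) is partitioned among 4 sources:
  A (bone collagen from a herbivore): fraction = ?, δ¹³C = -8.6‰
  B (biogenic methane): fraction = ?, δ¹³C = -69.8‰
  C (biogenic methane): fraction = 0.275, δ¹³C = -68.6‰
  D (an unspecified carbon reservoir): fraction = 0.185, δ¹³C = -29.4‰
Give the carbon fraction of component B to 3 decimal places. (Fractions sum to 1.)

Let f_B and f_A be the unknown fractions; fractions sum to 1 so f_B + f_A = 0.540.
Mass balance: Σ fᵢ·δᵢ = δ_bulk ⇒ f_B·(-69.8) + f_A·(-8.6) = -44.9 − (-24.304) = -20.596
Substitute f_A = 0.540 − f_B:
f_B·(-69.8 − -8.6) = -20.596 − 0.540×(-8.6) = -15.952
f_B = -15.952 / -61.2 = 0.2607

0.261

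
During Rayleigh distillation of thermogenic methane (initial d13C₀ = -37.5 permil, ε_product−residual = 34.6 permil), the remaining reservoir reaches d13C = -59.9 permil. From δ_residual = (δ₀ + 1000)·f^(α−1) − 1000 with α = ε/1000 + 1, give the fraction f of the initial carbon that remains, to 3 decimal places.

α − 1 = ε/1000 = 0.0346
(δ_res + 1000)/(δ₀ + 1000) = (-59.9 + 1000)/(-37.5 + 1000) = 940.1/962.5 = 0.976727
f = 0.976727^(1/0.0346) = exp(ln(0.976727)/0.0346) = exp(-0.02355/0.0346)
f = exp(-0.6806) = 0.5063

0.506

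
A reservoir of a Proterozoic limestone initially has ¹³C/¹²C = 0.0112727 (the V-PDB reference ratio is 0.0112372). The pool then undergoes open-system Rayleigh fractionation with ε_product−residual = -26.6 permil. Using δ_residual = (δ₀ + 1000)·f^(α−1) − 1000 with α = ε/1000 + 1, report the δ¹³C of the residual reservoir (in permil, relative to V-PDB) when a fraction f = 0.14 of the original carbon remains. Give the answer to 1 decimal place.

δ₀ = (0.0112727/0.0112372 − 1)×1000 = (1.003159 − 1)×1000 = 3.159 permil
α − 1 = ε/1000 = -0.0266
f^(α−1) = 0.14^(-0.0266) = 1.053690
δ_res = (3.159 + 1000) × 1.053690 − 1000 = 1057.019 − 1000 = 57.02 permil

57.0 permil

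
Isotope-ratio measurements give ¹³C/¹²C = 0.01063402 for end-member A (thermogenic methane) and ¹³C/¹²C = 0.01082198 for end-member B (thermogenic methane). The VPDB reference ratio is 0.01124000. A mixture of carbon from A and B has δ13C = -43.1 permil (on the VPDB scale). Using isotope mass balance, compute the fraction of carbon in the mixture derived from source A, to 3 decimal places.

0.353

δ_A = (0.01063402/0.01124000 − 1)×1000 = (0.946087 − 1)×1000 = -53.913 permil
δ_B = (0.01082198/0.01124000 − 1)×1000 = (0.962810 − 1)×1000 = -37.190 permil
f_A = (δ_mix − δ_B)/(δ_A − δ_B) = (-43.1 − (-37.190))/(-53.913 − (-37.190))
f_A = -5.910 / -16.722 = 0.3534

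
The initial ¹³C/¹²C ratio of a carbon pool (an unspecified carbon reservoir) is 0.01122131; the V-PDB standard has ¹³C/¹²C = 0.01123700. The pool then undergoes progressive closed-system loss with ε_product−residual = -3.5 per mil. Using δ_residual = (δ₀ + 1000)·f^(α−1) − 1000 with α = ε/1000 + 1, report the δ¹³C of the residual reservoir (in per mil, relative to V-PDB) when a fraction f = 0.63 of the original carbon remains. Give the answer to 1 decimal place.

0.2 per mil

δ₀ = (0.01122131/0.01123700 − 1)×1000 = (0.998604 − 1)×1000 = -1.396 per mil
α − 1 = ε/1000 = -0.0035
f^(α−1) = 0.63^(-0.0035) = 1.001618
δ_res = (-1.396 + 1000) × 1.001618 − 1000 = 1000.220 − 1000 = 0.22 per mil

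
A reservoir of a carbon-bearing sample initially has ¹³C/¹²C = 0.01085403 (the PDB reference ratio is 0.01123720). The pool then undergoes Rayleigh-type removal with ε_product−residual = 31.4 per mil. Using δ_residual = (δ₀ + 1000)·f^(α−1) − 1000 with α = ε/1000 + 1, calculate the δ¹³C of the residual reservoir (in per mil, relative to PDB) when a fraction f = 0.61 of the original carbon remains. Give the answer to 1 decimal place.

δ₀ = (0.01085403/0.01123720 − 1)×1000 = (0.965902 − 1)×1000 = -34.098 per mil
α − 1 = ε/1000 = 0.0314
f^(α−1) = 0.61^(0.0314) = 0.984599
δ_res = (-34.098 + 1000) × 0.984599 − 1000 = 951.026 − 1000 = -48.97 per mil

-49.0 per mil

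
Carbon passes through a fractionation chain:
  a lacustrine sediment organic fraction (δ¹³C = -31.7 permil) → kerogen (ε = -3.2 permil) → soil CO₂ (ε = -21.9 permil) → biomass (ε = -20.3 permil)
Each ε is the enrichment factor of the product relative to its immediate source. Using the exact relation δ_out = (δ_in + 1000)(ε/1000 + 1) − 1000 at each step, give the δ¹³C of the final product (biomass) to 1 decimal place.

step 1: δ = (-31.70 + 1000)·(-3.2/1000 + 1) − 1000 = -34.80 permil
step 2: δ = (-34.80 + 1000)·(-21.9/1000 + 1) − 1000 = -55.94 permil
step 3: δ = (-55.94 + 1000)·(-20.3/1000 + 1) − 1000 = -75.10 permil

-75.1 permil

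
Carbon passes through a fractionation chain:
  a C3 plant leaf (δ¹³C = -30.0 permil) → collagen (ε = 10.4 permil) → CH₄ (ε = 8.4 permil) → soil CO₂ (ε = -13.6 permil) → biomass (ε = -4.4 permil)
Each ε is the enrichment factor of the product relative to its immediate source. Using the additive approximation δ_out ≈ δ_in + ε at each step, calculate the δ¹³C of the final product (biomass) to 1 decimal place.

step 1: δ ≈ -30.0 + (10.4) = -19.6 permil
step 2: δ ≈ -19.6 + (8.4) = -11.2 permil
step 3: δ ≈ -11.2 + (-13.6) = -24.8 permil
step 4: δ ≈ -24.8 + (-4.4) = -29.2 permil

-29.2 permil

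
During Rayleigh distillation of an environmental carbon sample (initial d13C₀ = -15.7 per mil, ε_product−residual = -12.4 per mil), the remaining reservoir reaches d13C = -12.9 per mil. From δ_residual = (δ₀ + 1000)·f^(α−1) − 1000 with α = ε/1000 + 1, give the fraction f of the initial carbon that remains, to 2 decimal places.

α − 1 = ε/1000 = -0.0124
(δ_res + 1000)/(δ₀ + 1000) = (-12.9 + 1000)/(-15.7 + 1000) = 987.1/984.3 = 1.002845
f = 1.002845^(1/-0.0124) = exp(ln(1.002845)/-0.0124) = exp(0.00284/-0.0124)
f = exp(-0.2291) = 0.7953

0.80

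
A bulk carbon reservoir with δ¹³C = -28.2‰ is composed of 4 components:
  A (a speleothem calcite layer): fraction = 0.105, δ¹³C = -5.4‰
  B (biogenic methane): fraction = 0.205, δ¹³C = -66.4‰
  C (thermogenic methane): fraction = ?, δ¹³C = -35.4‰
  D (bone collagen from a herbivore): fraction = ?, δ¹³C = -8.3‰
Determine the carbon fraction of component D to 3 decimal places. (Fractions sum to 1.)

0.384

Let f_D and f_C be the unknown fractions; fractions sum to 1 so f_D + f_C = 0.690.
Mass balance: Σ fᵢ·δᵢ = δ_bulk ⇒ f_D·(-8.3) + f_C·(-35.4) = -28.2 − (-14.179) = -14.021
Substitute f_C = 0.690 − f_D:
f_D·(-8.3 − -35.4) = -14.021 − 0.690×(-35.4) = 10.405
f_D = 10.405 / 27.1 = 0.3839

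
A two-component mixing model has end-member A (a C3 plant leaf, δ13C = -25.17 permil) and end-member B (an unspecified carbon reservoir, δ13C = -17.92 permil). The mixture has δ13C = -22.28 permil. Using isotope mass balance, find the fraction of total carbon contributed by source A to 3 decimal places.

0.601

δ_mix = f_A·δ_A + (1 − f_A)·δ_B  ⇒  f_A = (δ_mix − δ_B)/(δ_A − δ_B)
f_A = (-22.28 − (-17.92)) / (-25.17 − (-17.92))
f_A = -4.36 / -7.25 = 0.6014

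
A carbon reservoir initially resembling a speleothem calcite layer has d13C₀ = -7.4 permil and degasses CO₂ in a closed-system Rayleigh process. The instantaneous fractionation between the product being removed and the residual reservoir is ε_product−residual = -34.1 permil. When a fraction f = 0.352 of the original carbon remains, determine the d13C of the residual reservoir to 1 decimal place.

28.6 permil

Rayleigh residual: δ_res = (δ₀ + 1000)·f^(α−1) − 1000
α = ε/1000 + 1 = 0.96590, so α − 1 = -0.03410
f^(α−1) = 0.352^(-0.03410) = 1.036246
δ_res = (-7.4 + 1000) × 1.036246 − 1000 = 1028.578 − 1000 = 28.58 permil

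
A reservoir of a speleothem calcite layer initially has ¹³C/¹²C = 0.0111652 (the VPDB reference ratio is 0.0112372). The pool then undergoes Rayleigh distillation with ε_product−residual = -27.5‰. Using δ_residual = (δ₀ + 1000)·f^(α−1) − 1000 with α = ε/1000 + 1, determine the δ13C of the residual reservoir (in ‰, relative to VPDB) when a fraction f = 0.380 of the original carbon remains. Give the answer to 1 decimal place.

δ₀ = (0.0111652/0.0112372 − 1)×1000 = (0.993593 − 1)×1000 = -6.407‰
α − 1 = ε/1000 = -0.0275
f^(α−1) = 0.380^(-0.0275) = 1.026966
δ_res = (-6.407 + 1000) × 1.026966 − 1000 = 1020.386 − 1000 = 20.39‰

20.4‰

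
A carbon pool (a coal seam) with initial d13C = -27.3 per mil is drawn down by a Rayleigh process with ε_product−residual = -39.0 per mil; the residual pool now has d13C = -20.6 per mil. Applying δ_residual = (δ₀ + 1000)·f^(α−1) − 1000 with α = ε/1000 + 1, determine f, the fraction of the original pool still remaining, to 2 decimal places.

0.84

α − 1 = ε/1000 = -0.0390
(δ_res + 1000)/(δ₀ + 1000) = (-20.6 + 1000)/(-27.3 + 1000) = 979.4/972.7 = 1.006888
f = 1.006888^(1/-0.0390) = exp(ln(1.006888)/-0.0390) = exp(0.00686/-0.0390)
f = exp(-0.1760) = 0.8386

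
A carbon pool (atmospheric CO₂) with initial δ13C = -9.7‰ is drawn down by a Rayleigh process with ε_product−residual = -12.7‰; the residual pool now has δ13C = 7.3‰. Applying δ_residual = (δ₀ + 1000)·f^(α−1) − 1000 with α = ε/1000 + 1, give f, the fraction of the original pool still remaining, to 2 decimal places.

α − 1 = ε/1000 = -0.0127
(δ_res + 1000)/(δ₀ + 1000) = (7.3 + 1000)/(-9.7 + 1000) = 1007.3/990.3 = 1.017167
f = 1.017167^(1/-0.0127) = exp(ln(1.017167)/-0.0127) = exp(0.01702/-0.0127)
f = exp(-1.3402) = 0.2618

0.26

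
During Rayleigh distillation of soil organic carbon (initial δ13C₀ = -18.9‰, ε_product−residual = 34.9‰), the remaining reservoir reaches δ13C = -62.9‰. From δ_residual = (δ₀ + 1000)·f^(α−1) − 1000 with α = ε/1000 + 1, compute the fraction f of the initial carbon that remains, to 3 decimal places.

0.269

α − 1 = ε/1000 = 0.0349
(δ_res + 1000)/(δ₀ + 1000) = (-62.9 + 1000)/(-18.9 + 1000) = 937.1/981.1 = 0.955152
f = 0.955152^(1/0.0349) = exp(ln(0.955152)/0.0349) = exp(-0.04588/0.0349)
f = exp(-1.3147) = 0.2685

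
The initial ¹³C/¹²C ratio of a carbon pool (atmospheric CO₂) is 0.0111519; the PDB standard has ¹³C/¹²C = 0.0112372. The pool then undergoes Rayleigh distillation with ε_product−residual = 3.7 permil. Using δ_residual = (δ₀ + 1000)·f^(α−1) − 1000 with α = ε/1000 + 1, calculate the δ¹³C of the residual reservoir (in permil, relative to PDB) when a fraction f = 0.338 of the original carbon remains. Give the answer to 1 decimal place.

-11.6 permil

δ₀ = (0.0111519/0.0112372 − 1)×1000 = (0.992409 − 1)×1000 = -7.591 permil
α − 1 = ε/1000 = 0.0037
f^(α−1) = 0.338^(0.0037) = 0.995995
δ_res = (-7.591 + 1000) × 0.995995 − 1000 = 988.434 − 1000 = -11.57 permil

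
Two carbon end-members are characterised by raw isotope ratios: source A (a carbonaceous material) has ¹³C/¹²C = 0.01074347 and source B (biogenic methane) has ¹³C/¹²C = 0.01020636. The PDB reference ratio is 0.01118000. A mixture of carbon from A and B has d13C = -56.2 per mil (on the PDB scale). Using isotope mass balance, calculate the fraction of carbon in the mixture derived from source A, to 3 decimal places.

δ_A = (0.01074347/0.01118000 − 1)×1000 = (0.960954 − 1)×1000 = -39.046 per mil
δ_B = (0.01020636/0.01118000 − 1)×1000 = (0.912912 − 1)×1000 = -87.088 per mil
f_A = (δ_mix − δ_B)/(δ_A − δ_B) = (-56.2 − (-87.088))/(-39.046 − (-87.088))
f_A = 30.888 / 48.042 = 0.6429

0.643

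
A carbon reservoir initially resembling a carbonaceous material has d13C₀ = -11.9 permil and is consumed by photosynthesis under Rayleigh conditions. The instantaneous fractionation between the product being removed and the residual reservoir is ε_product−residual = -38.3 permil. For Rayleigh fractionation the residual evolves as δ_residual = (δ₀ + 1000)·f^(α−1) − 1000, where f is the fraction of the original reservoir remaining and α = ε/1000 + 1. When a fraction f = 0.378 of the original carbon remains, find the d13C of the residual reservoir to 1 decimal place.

Rayleigh residual: δ_res = (δ₀ + 1000)·f^(α−1) − 1000
α = ε/1000 + 1 = 0.96170, so α − 1 = -0.03830
f^(α−1) = 0.378^(-0.03830) = 1.037963
δ_res = (-11.9 + 1000) × 1.037963 − 1000 = 1025.612 − 1000 = 25.61 permil

25.6 permil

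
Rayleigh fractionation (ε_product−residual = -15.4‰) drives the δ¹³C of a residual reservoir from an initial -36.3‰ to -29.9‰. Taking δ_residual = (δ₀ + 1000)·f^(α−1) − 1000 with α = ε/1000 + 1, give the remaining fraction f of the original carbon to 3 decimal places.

α − 1 = ε/1000 = -0.0154
(δ_res + 1000)/(δ₀ + 1000) = (-29.9 + 1000)/(-36.3 + 1000) = 970.1/963.7 = 1.006641
f = 1.006641^(1/-0.0154) = exp(ln(1.006641)/-0.0154) = exp(0.00662/-0.0154)
f = exp(-0.4298) = 0.6506

0.651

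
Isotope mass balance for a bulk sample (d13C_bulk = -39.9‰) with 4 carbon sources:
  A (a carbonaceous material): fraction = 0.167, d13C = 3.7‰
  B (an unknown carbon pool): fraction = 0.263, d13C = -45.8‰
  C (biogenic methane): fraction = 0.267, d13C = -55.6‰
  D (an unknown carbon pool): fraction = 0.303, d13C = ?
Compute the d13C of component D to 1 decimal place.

Isotope mass balance: δ_bulk = Σ fᵢ·δᵢ.
-39.9 = 0.167×(3.7) + 0.263×(-45.8) + 0.267×(-55.6) + 0.303×δ_D
0.303·δ_D = -39.9 − (-26.273) = -13.627
δ_D = -13.627 / 0.303 = -44.97‰

-45.0‰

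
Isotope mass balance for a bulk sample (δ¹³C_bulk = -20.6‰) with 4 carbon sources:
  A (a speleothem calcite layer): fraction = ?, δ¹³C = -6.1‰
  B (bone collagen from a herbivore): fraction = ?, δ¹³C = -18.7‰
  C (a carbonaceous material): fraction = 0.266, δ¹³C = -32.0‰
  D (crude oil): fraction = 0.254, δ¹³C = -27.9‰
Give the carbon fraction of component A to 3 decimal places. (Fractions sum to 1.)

Let f_A and f_B be the unknown fractions; fractions sum to 1 so f_A + f_B = 0.480.
Mass balance: Σ fᵢ·δᵢ = δ_bulk ⇒ f_A·(-6.1) + f_B·(-18.7) = -20.6 − (-15.599) = -5.001
Substitute f_B = 0.480 − f_A:
f_A·(-6.1 − -18.7) = -5.001 − 0.480×(-18.7) = 3.975
f_A = 3.975 / 12.6 = 0.3154

0.315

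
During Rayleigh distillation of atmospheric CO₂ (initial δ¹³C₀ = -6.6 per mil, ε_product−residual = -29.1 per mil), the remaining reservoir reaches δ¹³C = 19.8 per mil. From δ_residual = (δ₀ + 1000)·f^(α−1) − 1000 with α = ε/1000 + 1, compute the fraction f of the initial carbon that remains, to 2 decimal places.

α − 1 = ε/1000 = -0.0291
(δ_res + 1000)/(δ₀ + 1000) = (19.8 + 1000)/(-6.6 + 1000) = 1019.8/993.4 = 1.026575
f = 1.026575^(1/-0.0291) = exp(ln(1.026575)/-0.0291) = exp(0.02623/-0.0291)
f = exp(-0.9013) = 0.4060

0.41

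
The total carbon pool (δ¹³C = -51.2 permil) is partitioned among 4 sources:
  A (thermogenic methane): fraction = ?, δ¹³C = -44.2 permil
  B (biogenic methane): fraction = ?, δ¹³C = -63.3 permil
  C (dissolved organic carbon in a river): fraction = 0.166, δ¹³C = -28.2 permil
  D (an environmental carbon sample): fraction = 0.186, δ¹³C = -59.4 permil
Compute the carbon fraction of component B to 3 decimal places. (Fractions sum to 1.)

Let f_B and f_A be the unknown fractions; fractions sum to 1 so f_B + f_A = 0.648.
Mass balance: Σ fᵢ·δᵢ = δ_bulk ⇒ f_B·(-63.3) + f_A·(-44.2) = -51.2 − (-15.730) = -35.470
Substitute f_A = 0.648 − f_B:
f_B·(-63.3 − -44.2) = -35.470 − 0.648×(-44.2) = -6.829
f_B = -6.829 / -19.1 = 0.3575

0.358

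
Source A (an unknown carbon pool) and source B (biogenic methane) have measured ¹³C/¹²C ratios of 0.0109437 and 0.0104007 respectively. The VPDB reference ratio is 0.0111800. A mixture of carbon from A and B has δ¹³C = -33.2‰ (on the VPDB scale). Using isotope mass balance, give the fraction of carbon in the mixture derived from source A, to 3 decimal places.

δ_A = (0.0109437/0.0111800 − 1)×1000 = (0.978864 − 1)×1000 = -21.136‰
δ_B = (0.0104007/0.0111800 − 1)×1000 = (0.930295 − 1)×1000 = -69.705‰
f_A = (δ_mix − δ_B)/(δ_A − δ_B) = (-33.2 − (-69.705))/(-21.136 − (-69.705))
f_A = 36.505 / 48.569 = 0.7516

0.752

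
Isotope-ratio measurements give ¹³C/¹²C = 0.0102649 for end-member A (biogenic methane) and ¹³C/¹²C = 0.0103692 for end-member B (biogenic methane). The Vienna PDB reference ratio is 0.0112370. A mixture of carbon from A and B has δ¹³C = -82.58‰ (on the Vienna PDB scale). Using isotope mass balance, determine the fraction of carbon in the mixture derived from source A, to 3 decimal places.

0.577

δ_A = (0.0102649/0.0112370 − 1)×1000 = (0.913491 − 1)×1000 = -86.509‰
δ_B = (0.0103692/0.0112370 − 1)×1000 = (0.922773 − 1)×1000 = -77.227‰
f_A = (δ_mix − δ_B)/(δ_A − δ_B) = (-82.58 − (-77.227))/(-86.509 − (-77.227))
f_A = -5.353 / -9.282 = 0.5767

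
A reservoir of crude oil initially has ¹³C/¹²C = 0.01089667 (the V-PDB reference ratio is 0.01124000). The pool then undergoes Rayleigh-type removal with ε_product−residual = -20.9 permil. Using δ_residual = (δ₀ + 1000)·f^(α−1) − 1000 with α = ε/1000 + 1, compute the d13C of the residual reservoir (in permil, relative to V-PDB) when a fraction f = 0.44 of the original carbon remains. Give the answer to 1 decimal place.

-13.8 permil

δ₀ = (0.01089667/0.01124000 − 1)×1000 = (0.969455 − 1)×1000 = -30.545 permil
α − 1 = ε/1000 = -0.0209
f^(α−1) = 0.44^(-0.0209) = 1.017307
δ_res = (-30.545 + 1000) × 1.017307 − 1000 = 986.233 − 1000 = -13.77 permil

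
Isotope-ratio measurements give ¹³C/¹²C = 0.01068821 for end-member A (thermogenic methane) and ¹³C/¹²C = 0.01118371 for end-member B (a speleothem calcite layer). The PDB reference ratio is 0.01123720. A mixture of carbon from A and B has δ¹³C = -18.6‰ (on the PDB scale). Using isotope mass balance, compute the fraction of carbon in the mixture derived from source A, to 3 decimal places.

δ_A = (0.01068821/0.01123720 − 1)×1000 = (0.951145 − 1)×1000 = -48.855‰
δ_B = (0.01118371/0.01123720 − 1)×1000 = (0.995240 − 1)×1000 = -4.760‰
f_A = (δ_mix − δ_B)/(δ_A − δ_B) = (-18.6 − (-4.760))/(-48.855 − (-4.760))
f_A = -13.840 / -44.095 = 0.3139

0.314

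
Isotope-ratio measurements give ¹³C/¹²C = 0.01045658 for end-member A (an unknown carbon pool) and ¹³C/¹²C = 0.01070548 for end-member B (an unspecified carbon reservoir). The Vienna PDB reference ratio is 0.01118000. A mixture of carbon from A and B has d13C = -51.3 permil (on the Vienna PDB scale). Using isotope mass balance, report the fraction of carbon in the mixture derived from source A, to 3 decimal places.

δ_A = (0.01045658/0.01118000 − 1)×1000 = (0.935293 − 1)×1000 = -64.707 permil
δ_B = (0.01070548/0.01118000 − 1)×1000 = (0.957556 − 1)×1000 = -42.444 permil
f_A = (δ_mix − δ_B)/(δ_A − δ_B) = (-51.3 − (-42.444))/(-64.707 − (-42.444))
f_A = -8.856 / -22.263 = 0.3978

0.398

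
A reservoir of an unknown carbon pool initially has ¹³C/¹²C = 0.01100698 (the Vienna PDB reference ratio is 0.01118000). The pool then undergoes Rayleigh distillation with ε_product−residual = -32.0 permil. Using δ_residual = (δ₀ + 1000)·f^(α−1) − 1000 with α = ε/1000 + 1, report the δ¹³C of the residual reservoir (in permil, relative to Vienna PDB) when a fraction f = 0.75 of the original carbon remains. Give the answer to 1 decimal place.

-6.4 permil

δ₀ = (0.01100698/0.01118000 − 1)×1000 = (0.984524 − 1)×1000 = -15.476 permil
α − 1 = ε/1000 = -0.0320
f^(α−1) = 0.75^(-0.0320) = 1.009248
δ_res = (-15.476 + 1000) × 1.009248 − 1000 = 993.629 − 1000 = -6.37 permil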